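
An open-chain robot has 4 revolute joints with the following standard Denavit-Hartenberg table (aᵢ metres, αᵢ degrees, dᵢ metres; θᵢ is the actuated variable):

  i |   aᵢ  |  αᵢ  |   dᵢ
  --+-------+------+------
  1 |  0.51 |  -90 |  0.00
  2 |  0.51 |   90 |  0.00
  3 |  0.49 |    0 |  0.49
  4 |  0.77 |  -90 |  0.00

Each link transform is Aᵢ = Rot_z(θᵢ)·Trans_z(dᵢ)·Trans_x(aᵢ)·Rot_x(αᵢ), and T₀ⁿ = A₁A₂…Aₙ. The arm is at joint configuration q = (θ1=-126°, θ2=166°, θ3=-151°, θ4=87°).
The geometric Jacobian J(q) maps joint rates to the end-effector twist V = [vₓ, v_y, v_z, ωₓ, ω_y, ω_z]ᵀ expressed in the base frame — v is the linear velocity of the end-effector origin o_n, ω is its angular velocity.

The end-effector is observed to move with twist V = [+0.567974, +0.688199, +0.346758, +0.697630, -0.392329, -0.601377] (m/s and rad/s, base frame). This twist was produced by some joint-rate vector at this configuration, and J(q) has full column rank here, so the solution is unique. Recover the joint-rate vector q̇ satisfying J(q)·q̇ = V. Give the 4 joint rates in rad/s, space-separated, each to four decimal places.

-0.9730 0.7950 -0.9340 0.5510

o_n = [-0.8826, 0.3668, -0.5768]
J₁: ẑ×o_n = [-0.3668, -0.8826, 0.0000], ω = ẑ
J2: z=[0.8090, -0.5878, 0.0000] o=[-0.2998, -0.4126, 0.0000] → [0.3390, 0.4666, 0.2880, 0.8090, -0.5878, 0.0000]
J3: z=[-0.1422, -0.1957, -0.9703] o=[-0.0089, -0.0123, -0.1234] → [0.4566, 0.7832, -0.2249, -0.1422, -0.1957, -0.9703]
J4: z=[-0.1422, -0.1957, -0.9703] o=[-0.5152, -0.3049, -0.4951] → [0.6678, 0.3449, -0.1674, -0.1422, -0.1957, -0.9703]
q̇ = J⁺·V = [-0.9730, 0.7950, -0.9340, 0.5510]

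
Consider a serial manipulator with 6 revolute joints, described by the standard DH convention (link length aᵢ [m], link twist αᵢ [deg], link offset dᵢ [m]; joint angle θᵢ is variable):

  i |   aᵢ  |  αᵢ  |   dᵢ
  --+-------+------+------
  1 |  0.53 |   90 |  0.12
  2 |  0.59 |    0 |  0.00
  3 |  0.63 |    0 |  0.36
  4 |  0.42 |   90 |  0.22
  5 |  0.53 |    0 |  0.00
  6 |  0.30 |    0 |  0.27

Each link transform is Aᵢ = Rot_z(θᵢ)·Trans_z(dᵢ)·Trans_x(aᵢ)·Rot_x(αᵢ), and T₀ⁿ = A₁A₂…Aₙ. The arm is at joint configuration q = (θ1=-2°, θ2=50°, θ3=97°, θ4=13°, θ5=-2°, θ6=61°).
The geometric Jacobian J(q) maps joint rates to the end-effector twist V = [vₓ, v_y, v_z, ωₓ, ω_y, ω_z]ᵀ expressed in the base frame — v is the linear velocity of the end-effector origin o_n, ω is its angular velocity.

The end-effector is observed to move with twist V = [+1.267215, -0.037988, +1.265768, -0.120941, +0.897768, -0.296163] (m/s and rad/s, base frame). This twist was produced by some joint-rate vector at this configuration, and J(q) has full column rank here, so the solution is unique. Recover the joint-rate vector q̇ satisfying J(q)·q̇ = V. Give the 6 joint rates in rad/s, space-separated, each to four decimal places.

0.1220 -0.6630 -0.5370 0.3070 -0.0120 -0.4330

o_n = [-0.5926, -0.7985, 1.5465]
J₁: ẑ×o_n = [0.7985, -0.5926, 0.0000], ω = ẑ
J2: z=[-0.0349, -0.9994, 0.0000] o=[0.5297, -0.0185, 0.1200] → [-1.4256, 0.0498, -1.0944, -0.0349, -0.9994, 0.0000]
J3: z=[-0.0349, -0.9994, 0.0000] o=[0.9087, -0.0317, 0.5720] → [-0.9739, 0.0340, -1.4736, -0.0349, -0.9994, 0.0000]
J4: z=[-0.0349, -0.9994, 0.0000] o=[0.3681, -0.3731, 0.9151] → [-0.6310, 0.0220, -0.9453, -0.0349, -0.9994, 0.0000]
J5: z=[0.3418, -0.0119, 0.9397] o=[-0.0340, -0.5792, 1.0587] → [0.2002, -0.6916, -0.0816, 0.3418, -0.0119, 0.9397]
J6: z=[0.3418, -0.0119, 0.9397] o=[-0.5308, -0.5433, 1.2399] → [0.2361, -0.1629, -0.0880, 0.3418, -0.0119, 0.9397]
q̇ = J⁺·V = [0.1220, -0.6630, -0.5370, 0.3070, -0.0120, -0.4330]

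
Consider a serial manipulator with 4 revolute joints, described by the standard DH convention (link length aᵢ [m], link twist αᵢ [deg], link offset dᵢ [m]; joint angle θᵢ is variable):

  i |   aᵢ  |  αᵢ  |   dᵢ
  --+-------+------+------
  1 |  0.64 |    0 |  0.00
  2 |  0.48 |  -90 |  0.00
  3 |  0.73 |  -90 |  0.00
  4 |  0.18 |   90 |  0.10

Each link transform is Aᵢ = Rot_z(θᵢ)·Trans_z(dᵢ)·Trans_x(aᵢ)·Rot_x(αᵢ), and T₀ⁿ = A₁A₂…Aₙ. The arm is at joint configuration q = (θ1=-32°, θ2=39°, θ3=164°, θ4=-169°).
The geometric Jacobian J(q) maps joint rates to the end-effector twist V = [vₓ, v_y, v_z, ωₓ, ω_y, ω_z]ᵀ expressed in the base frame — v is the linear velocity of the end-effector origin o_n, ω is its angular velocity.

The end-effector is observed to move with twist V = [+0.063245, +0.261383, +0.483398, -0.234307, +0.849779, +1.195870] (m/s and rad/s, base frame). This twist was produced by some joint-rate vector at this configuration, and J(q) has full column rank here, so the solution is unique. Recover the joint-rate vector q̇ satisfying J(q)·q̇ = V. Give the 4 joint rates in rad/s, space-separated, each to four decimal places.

0.4590 0.2870 0.8720 0.4680

o_n = [0.4597, -0.3147, -0.0564]
J₁: ẑ×o_n = [0.3147, 0.4597, -0.0000], ω = ẑ
J2: z=[0.0000, 0.0000, 1.0000] o=[0.5428, -0.3391, 0.0000] → [-0.0244, -0.0830, 0.0000, 0.0000, 0.0000, 1.0000]
J3: z=[-0.1219, 0.9925, 0.0000] o=[1.0192, -0.2807, 0.0000] → [-0.0560, -0.0069, 0.5594, -0.1219, 0.9925, 0.0000]
J4: z=[-0.2736, -0.0336, 0.9613] o=[0.3227, -0.3662, -0.2012] → [-0.0543, 0.1714, -0.0095, -0.2736, -0.0336, 0.9613]
q̇ = J⁺·V = [0.4590, 0.2870, 0.8720, 0.4680]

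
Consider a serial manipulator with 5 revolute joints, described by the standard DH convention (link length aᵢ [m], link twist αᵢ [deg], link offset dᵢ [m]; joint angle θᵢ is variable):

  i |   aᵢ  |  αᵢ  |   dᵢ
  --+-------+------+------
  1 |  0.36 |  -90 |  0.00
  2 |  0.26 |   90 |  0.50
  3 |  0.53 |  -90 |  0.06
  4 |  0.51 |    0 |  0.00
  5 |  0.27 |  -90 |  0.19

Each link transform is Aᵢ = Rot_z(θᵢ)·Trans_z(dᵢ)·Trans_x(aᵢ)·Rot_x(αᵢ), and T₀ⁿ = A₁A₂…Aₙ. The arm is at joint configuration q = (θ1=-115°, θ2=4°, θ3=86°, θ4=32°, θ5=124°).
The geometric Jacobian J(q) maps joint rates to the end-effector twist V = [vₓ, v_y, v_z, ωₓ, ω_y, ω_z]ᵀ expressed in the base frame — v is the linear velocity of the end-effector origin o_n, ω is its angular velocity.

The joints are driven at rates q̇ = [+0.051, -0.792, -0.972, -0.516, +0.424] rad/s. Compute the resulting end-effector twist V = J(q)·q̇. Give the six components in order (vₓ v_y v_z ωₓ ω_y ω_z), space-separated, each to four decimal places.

o_n = [0.9189, -0.9336, -0.3277]
J₁: ẑ×o_n = [0.9336, 0.9189, -0.0000], ω = ẑ
J2: z=[0.9063, -0.4226, 0.0000] o=[-0.1521, -0.3263, 0.0000] → [0.1385, 0.2970, -0.0978, 0.9063, -0.4226, 0.0000]
J3: z=[-0.0295, -0.0632, 0.9976] o=[0.1914, -0.7726, -0.0181] → [0.1801, 0.7166, 0.0507, -0.0295, -0.0632, 0.9976]
J4: z=[0.4838, 0.8724, 0.0696] o=[0.6532, -1.0333, 0.0391] → [-0.3270, 0.1960, -0.1835, 0.4838, 0.8724, 0.0696]
J5: z=[0.4838, 0.8724, 0.0696] o=[1.0395, -1.2258, -0.2326] → [-0.1033, 0.0376, 0.2466, 0.4838, 0.8724, 0.0696]
V = J·q̇ = [-0.1122, -0.9701, 0.2274, -0.7336, 0.3159, -0.9250]

-0.1122 -0.9701 0.2274 -0.7336 0.3159 -0.9250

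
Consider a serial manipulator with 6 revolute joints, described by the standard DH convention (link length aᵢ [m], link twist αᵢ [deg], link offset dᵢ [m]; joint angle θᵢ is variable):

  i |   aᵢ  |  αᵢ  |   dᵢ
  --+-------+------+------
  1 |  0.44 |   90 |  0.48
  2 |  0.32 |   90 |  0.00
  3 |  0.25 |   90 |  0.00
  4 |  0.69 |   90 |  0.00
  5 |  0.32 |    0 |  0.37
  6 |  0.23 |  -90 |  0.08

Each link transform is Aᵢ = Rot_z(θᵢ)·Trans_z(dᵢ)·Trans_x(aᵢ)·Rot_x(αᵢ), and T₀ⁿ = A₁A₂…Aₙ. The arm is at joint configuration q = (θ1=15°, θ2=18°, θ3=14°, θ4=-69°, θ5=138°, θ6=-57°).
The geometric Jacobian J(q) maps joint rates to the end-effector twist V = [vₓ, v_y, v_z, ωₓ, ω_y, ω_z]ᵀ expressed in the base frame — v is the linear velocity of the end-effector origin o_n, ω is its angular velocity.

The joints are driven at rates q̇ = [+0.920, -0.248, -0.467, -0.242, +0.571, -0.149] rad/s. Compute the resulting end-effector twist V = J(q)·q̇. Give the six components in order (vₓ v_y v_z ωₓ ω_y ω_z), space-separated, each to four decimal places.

o_n = [0.5267, 0.5832, 1.2001]
J₁: ẑ×o_n = [-0.5832, 0.5267, 0.0000], ω = ẑ
J2: z=[0.2588, -0.9659, 0.0000] o=[0.4250, 0.1139, 0.4800] → [-0.6956, -0.1864, 0.2197, 0.2588, -0.9659, 0.0000]
J3: z=[0.2985, 0.0800, -0.9511] o=[0.7190, 0.1926, 0.5789] → [0.4211, -0.0025, 0.1320, 0.2985, 0.0800, -0.9511]
J4: z=[-0.0289, 0.9968, 0.0748] o=[0.9575, 0.1939, 0.6538] → [0.5154, -0.0164, 0.4182, -0.0289, 0.9968, 0.0748]
J5: z=[-0.9976, -0.0335, 0.0609] o=[1.0011, 0.1437, 1.3406] → [-0.0221, -0.1690, -0.4543, -0.9976, -0.0335, 0.0609]
J6: z=[-0.9976, -0.0335, 0.0609] o=[0.6108, 0.3621, 1.1425] → [-0.0154, 0.0524, -0.2234, -0.9976, -0.0335, 0.0609]
V = J·q̇ = [-0.6957, 0.4316, -0.4434, -0.6176, -0.0532, 1.3718]

-0.6957 0.4316 -0.4434 -0.6176 -0.0532 1.3718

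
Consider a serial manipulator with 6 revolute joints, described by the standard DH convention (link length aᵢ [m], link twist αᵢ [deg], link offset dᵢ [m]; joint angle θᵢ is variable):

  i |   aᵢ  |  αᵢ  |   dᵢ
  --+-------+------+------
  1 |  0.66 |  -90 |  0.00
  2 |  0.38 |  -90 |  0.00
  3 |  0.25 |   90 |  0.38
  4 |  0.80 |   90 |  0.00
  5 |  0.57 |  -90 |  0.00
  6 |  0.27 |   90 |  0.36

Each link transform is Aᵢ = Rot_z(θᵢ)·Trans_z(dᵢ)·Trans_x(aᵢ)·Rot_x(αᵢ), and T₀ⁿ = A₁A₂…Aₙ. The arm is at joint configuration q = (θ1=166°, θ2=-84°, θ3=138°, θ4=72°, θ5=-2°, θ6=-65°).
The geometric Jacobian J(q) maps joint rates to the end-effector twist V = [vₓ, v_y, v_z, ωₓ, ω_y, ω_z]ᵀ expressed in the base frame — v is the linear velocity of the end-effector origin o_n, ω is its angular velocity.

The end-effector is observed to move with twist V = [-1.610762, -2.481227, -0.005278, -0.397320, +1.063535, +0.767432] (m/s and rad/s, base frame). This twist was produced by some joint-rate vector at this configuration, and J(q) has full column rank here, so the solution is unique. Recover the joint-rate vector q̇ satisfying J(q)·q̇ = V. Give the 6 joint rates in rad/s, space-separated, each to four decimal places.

o_n = [-2.0840, 1.4286, -0.2776]
J₁: ẑ×o_n = [-1.4286, -2.0840, 0.0000], ω = ẑ
J2: z=[-0.2419, -0.9703, 0.0000] o=[-0.6404, 0.1597, 0.0000] → [0.2694, -0.0672, -1.7077, -0.2419, -0.9703, 0.0000]
J3: z=[-0.9650, 0.2406, -0.1045] o=[-0.6789, 0.1693, 0.3779] → [-0.0261, -0.4857, -0.8772, -0.9650, 0.2406, -0.1045]
J4: z=[0.1119, 0.7380, 0.6655] o=[-0.9863, 0.4183, 0.1534] → [-0.9904, -0.6823, 0.9232, 0.1119, 0.7380, 0.6655]
J5: z=[0.5238, 0.5253, -0.6706] o=[-1.6619, 0.7572, -0.1088] → [0.3616, 0.3715, 0.5734, 0.5238, 0.5253, -0.6706]
J6: z=[0.0824, 0.7523, 0.6536] o=[-2.1451, 0.9839, -0.3088] → [-0.2672, 0.0374, -0.0093, 0.0824, 0.7523, 0.6536]
q̇ = J⁺·V = [0.9800, 0.0470, 0.9030, 0.4430, 0.8020, 0.1910]

0.9800 0.0470 0.9030 0.4430 0.8020 0.1910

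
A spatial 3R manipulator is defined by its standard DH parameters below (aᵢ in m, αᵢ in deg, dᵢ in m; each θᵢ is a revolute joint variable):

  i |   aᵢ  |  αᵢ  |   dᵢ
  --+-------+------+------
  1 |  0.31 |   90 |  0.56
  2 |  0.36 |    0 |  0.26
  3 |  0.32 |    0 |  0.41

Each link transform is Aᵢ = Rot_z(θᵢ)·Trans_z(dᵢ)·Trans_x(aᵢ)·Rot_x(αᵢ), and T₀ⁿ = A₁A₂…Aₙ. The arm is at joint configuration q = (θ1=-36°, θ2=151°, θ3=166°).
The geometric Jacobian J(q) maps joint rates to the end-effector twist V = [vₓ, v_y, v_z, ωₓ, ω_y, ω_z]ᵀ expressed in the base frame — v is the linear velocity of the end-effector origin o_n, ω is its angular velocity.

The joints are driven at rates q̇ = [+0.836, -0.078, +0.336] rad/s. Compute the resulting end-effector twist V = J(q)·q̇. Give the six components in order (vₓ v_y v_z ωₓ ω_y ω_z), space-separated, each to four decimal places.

o_n = [-0.2084, -0.6767, 0.5163]
J₁: ẑ×o_n = [0.6767, -0.2084, 0.0000], ω = ẑ
J2: z=[-0.5878, -0.8090, 0.0000] o=[0.2508, -0.1822, 0.5600] → [0.0354, -0.0257, -0.0808, -0.5878, -0.8090, 0.0000]
J3: z=[-0.5878, -0.8090, 0.0000] o=[-0.1568, -0.2075, 0.7345] → [0.1766, -0.1283, 0.2340, -0.5878, -0.8090, 0.0000]
V = J·q̇ = [0.6223, -0.2153, 0.0849, -0.1516, -0.2087, 0.8360]

0.6223 -0.2153 0.0849 -0.1516 -0.2087 0.8360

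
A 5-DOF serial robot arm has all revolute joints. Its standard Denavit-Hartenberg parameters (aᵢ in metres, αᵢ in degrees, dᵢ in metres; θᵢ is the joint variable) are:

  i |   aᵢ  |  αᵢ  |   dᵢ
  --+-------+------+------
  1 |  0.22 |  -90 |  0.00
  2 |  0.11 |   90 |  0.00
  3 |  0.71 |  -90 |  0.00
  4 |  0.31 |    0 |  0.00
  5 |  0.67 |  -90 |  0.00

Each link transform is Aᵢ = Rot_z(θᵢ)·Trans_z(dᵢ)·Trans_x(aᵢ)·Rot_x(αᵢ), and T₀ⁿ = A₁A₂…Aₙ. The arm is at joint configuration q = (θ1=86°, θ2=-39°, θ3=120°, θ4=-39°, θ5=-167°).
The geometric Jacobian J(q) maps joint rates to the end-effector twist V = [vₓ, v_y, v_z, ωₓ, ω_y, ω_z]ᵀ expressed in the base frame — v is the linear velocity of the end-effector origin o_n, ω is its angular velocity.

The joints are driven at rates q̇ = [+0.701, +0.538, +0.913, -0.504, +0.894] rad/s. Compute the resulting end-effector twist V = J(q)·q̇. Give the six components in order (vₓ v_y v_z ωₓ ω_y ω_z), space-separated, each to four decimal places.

0.1365 -0.6416 0.1639 -0.4006 -0.8111 1.1980

o_n = [-0.2851, 0.2525, -0.1171]
J₁: ẑ×o_n = [-0.2525, -0.2851, 0.0000], ω = ẑ
J2: z=[-0.9976, 0.0698, 0.0000] o=[0.0153, 0.2195, 0.0000] → [-0.0082, -0.1169, -0.0120, -0.9976, 0.0698, 0.0000]
J3: z=[-0.0439, -0.6278, 0.7771] o=[0.0213, 0.3047, 0.0692] → [0.1576, -0.2463, -0.1901, -0.0439, -0.6278, 0.7771]
J4: z=[0.4518, -0.7063, -0.5450] o=[-0.6113, 0.0724, -0.1542] → [0.0720, -0.1945, 0.3118, 0.4518, -0.7063, -0.5450]
J5: z=[0.4518, -0.7063, -0.5450] o=[-0.8345, -0.1289, -0.0784] → [0.2353, -0.2819, 0.5604, 0.4518, -0.7063, -0.5450]
V = J·q̇ = [0.1365, -0.6416, 0.1639, -0.4006, -0.8111, 1.1980]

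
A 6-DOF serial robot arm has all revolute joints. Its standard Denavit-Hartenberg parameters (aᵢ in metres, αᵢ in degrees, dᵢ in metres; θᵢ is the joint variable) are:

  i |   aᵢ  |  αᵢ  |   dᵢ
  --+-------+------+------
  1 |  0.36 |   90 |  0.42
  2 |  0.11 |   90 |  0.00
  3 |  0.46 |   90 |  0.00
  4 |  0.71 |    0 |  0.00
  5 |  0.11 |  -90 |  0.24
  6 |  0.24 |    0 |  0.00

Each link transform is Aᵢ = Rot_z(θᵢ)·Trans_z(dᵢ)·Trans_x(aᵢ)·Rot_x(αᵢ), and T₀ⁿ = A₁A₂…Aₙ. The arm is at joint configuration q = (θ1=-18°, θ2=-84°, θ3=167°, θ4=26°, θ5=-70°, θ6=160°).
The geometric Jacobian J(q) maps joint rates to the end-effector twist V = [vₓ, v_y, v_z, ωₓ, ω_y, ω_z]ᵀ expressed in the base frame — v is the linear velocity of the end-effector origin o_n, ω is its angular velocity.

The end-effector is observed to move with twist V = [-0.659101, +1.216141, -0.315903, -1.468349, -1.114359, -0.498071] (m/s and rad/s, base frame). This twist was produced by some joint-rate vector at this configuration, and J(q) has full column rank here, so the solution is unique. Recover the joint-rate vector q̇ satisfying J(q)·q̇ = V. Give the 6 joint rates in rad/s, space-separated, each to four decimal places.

-0.2920 0.4630 0.9190 0.9460 0.0990 0.2070

o_n = [-0.2299, -0.3272, 1.2180]
J₁: ẑ×o_n = [0.3272, -0.2299, 0.0000], ω = ẑ
J2: z=[-0.3090, -0.9511, 0.0000] o=[0.3424, -0.1112, 0.4200] → [-0.7589, 0.2466, -0.4775, -0.3090, -0.9511, 0.0000]
J3: z=[-0.9458, 0.3073, -0.1045] o=[0.3533, -0.1148, 0.3106] → [0.2567, 0.9192, 0.3801, -0.9458, 0.3073, -0.1045]
J4: z=[-0.2787, -0.9339, -0.2237] o=[0.2768, -0.1987, 0.7564] → [-0.4598, 0.2420, -0.4374, -0.2787, -0.9339, -0.2237]
J5: z=[-0.2787, -0.9339, -0.2237] o=[-0.1238, -0.2195, 1.3422] → [0.0920, -0.0109, -0.0691, -0.2787, -0.9339, -0.2237]
J6: z=[-0.7960, 0.0943, 0.5980] o=[-0.1316, -0.4816, 1.3732] → [-0.1070, -0.1823, -0.1136, -0.7960, 0.0943, 0.5980]
q̇ = J⁺·V = [-0.2920, 0.4630, 0.9190, 0.9460, 0.0990, 0.2070]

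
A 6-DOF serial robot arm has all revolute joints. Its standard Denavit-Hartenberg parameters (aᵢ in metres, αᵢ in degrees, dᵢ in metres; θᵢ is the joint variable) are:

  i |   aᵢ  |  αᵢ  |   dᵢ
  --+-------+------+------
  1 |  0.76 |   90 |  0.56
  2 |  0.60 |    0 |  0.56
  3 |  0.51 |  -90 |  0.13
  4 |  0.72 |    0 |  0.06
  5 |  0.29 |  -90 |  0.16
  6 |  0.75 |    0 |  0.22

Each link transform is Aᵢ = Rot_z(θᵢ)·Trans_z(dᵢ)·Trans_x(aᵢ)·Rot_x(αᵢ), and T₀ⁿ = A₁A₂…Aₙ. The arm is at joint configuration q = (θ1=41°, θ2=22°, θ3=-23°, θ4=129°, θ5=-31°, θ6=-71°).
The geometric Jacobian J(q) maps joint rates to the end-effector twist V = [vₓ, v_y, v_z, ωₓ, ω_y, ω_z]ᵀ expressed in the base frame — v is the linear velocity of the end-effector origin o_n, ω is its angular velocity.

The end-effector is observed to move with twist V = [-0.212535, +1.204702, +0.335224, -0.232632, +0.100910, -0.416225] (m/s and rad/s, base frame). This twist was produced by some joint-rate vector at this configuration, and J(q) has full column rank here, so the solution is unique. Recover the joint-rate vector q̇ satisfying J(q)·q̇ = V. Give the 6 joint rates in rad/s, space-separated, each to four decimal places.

0.4590 0.5710 -0.8130 -0.4900 -0.3870 0.0950

o_n = [0.5867, 0.9975, 1.7179]
J₁: ẑ×o_n = [-0.9975, 0.5867, 0.0000], ω = ẑ
J2: z=[0.6561, -0.7547, 0.0000] o=[0.5736, 0.4986, 0.5600] → [-0.8739, -0.7596, 0.3372, 0.6561, -0.7547, 0.0000]
J3: z=[0.6561, -0.7547, 0.0000] o=[1.3608, 0.4409, 0.7848] → [-0.7042, -0.6122, -0.2191, 0.6561, -0.7547, 0.0000]
J4: z=[0.0132, 0.0114, 0.9998] o=[1.8310, 0.6774, 0.7759] → [-0.3093, -1.2564, 0.0185, 0.0132, 0.0114, 0.9998]
J5: z=[0.0132, 0.0114, 0.9998] o=[1.1227, 0.8031, 0.8438] → [-0.1844, -0.5474, 0.0087, 0.0132, 0.0114, 0.9998]
J6: z=[-0.6559, -0.7546, 0.0173] o=[0.9060, 0.9952, 1.0044] → [-0.5384, 0.4625, -0.2424, -0.6559, -0.7546, 0.0173]
q̇ = J⁺·V = [0.4590, 0.5710, -0.8130, -0.4900, -0.3870, 0.0950]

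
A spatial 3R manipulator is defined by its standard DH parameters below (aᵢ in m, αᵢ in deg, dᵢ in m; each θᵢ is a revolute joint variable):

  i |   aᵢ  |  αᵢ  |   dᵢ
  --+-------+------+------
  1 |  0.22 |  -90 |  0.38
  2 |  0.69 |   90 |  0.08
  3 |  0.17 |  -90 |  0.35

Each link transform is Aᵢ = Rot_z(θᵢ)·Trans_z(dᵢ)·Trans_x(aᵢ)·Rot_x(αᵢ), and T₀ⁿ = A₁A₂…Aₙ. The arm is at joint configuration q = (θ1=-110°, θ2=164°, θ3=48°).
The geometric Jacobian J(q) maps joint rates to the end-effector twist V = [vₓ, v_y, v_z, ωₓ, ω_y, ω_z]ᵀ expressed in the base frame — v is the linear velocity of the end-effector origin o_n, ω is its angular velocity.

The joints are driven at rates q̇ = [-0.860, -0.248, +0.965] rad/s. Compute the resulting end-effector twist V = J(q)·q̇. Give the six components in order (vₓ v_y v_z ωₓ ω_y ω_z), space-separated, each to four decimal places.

0.3237 -0.5786 -0.1341 -0.3240 -0.1651 -1.7876

o_n = [0.3499, 0.3581, -0.1780]
J₁: ẑ×o_n = [-0.3581, 0.3499, 0.0000], ω = ẑ
J2: z=[0.9397, -0.3420, 0.0000] o=[-0.0752, -0.2067, 0.3800] → [0.1908, 0.5243, 0.6761, 0.9397, -0.3420, 0.0000]
J3: z=[-0.0943, -0.2590, -0.9613] o=[0.2268, 0.3892, 0.1898] → [0.0654, -0.1530, 0.0348, -0.0943, -0.2590, -0.9613]
V = J·q̇ = [0.3237, -0.5786, -0.1341, -0.3240, -0.1651, -1.7876]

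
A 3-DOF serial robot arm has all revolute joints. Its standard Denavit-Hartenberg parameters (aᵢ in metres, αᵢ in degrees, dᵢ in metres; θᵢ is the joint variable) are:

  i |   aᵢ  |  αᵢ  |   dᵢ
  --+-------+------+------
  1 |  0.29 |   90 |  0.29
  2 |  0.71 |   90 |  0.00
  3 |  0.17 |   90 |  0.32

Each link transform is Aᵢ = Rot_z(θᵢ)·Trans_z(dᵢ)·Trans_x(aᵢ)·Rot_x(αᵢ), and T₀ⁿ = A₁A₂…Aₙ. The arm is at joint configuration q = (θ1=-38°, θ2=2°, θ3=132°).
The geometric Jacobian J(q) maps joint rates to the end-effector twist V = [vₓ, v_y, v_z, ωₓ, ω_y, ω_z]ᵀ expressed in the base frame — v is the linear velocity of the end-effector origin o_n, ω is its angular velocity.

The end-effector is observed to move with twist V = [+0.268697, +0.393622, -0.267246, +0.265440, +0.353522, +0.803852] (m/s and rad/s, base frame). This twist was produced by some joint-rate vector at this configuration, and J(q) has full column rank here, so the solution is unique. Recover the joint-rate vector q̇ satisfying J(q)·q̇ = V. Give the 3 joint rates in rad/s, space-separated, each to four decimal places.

o_n = [0.6291, -0.6518, -0.0090]
J₁: ẑ×o_n = [0.6518, 0.6291, -0.0000], ω = ẑ
J2: z=[-0.6157, -0.7880, 0.0000] o=[0.2285, -0.1785, 0.2900] → [0.2356, -0.1841, 0.6071, -0.6157, -0.7880, 0.0000]
J3: z=[0.0275, -0.0215, -0.9994] o=[0.7877, -0.6154, 0.3148] → [-0.0295, 0.1674, -0.0044, 0.0275, -0.0215, -0.9994]
q̇ = J⁺·V = [0.5610, -0.4420, -0.2430]

0.5610 -0.4420 -0.2430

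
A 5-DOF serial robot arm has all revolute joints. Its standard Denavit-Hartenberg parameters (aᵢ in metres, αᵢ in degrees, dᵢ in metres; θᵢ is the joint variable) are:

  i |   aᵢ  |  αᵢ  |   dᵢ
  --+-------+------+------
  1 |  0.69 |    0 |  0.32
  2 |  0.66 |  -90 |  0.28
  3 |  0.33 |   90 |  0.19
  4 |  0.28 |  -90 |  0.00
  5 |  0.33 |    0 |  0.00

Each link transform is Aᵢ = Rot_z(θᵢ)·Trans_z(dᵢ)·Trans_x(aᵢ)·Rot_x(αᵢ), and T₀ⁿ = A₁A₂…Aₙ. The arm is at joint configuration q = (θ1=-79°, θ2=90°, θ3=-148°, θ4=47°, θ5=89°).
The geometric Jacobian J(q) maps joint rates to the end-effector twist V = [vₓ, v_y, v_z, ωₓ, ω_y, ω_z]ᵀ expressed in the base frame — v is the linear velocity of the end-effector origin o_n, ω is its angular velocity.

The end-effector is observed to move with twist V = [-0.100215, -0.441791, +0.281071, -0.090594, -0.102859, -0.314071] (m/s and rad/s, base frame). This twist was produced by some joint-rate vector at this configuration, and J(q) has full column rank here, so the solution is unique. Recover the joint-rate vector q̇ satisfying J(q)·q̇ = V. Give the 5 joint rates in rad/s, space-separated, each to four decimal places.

o_n = [0.4381, -0.2113, 1.1580]
J₁: ẑ×o_n = [0.2113, 0.4381, -0.0000], ω = ẑ
J2: z=[0.0000, 0.0000, 1.0000] o=[0.1317, -0.6773, 0.3200] → [-0.4660, 0.3064, 0.0000, 0.0000, 0.0000, 1.0000]
J3: z=[-0.1908, 0.9816, 0.0000] o=[0.7795, -0.5514, 0.6000] → [0.5477, 0.1065, 0.2703, -0.1908, 0.9816, 0.0000]
J4: z=[-0.5202, -0.1011, -0.8480] o=[0.4686, -0.4183, 0.7749] → [0.1368, 0.2251, -0.1107, -0.5202, -0.1011, -0.8480]
J5: z=[0.4787, 0.7878, -0.3876] o=[0.2705, -0.2482, 0.8761] → [0.2364, -0.1999, -0.1144, 0.4787, 0.7878, -0.3876]
q̇ = J⁺·V = [-0.9160, -0.2760, 0.4360, -0.6870, -0.7620]

-0.9160 -0.2760 0.4360 -0.6870 -0.7620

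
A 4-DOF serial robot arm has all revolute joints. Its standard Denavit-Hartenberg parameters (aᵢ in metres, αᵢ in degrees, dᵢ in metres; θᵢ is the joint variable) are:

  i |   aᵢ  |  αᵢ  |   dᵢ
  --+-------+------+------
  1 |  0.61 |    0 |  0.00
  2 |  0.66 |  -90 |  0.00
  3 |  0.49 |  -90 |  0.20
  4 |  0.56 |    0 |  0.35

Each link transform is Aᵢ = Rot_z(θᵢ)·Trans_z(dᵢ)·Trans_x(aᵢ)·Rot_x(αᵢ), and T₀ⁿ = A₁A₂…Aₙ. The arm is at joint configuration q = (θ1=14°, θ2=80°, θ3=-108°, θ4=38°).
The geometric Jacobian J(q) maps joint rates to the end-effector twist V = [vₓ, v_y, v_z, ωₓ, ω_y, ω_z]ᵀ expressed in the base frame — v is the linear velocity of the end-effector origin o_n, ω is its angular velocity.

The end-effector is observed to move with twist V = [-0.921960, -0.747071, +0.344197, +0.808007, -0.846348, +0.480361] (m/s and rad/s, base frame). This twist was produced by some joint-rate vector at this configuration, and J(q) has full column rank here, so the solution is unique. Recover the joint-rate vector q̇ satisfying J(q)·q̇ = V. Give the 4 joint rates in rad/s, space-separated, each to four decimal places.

0.0840 0.6890 -0.7470 -0.9470

o_n = [0.6871, 0.8610, 0.9939]
J₁: ẑ×o_n = [-0.8610, 0.6871, 0.0000], ω = ẑ
J2: z=[0.0000, 0.0000, 1.0000] o=[0.5919, 0.1476, 0.0000] → [-0.7135, 0.0952, 0.0000, 0.0000, 0.0000, 1.0000]
J3: z=[-0.9976, -0.0698, 0.0000] o=[0.5458, 0.8060, 0.0000] → [-0.0693, 0.9914, -0.0451, -0.9976, -0.0698, 0.0000]
J4: z=[-0.0663, 0.9487, 0.3090] o=[0.3569, 0.6410, 0.4660] → [0.4328, 0.1371, -0.3279, -0.0663, 0.9487, 0.3090]
q̇ = J⁺·V = [0.0840, 0.6890, -0.7470, -0.9470]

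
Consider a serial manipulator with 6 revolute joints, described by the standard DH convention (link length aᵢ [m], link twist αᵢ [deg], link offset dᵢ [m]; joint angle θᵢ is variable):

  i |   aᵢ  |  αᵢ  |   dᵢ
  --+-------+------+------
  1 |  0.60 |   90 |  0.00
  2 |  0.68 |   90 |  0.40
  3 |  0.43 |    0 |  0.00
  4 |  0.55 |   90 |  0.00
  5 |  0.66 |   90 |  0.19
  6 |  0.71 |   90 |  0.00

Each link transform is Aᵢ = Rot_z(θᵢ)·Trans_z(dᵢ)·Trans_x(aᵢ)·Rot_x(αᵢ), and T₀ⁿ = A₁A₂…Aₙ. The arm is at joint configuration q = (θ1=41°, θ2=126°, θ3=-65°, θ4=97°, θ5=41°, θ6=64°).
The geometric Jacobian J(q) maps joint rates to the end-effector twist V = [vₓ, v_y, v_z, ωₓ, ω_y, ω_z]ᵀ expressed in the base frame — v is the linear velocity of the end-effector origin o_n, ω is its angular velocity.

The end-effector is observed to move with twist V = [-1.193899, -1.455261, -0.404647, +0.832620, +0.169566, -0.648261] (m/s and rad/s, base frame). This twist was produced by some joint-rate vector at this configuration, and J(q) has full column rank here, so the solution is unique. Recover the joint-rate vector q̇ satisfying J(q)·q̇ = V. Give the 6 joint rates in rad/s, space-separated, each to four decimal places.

-0.8640 0.9700 0.3500 -0.2150 0.3300 -0.7820

o_n = [-0.2257, -0.1801, 2.3070]
J₁: ẑ×o_n = [0.1801, -0.2257, 0.0000], ω = ẑ
J2: z=[0.6561, -0.7547, 0.0000] o=[0.4528, 0.3936, 0.0000] → [-1.7411, -1.5135, -0.8885, 0.6561, -0.7547, 0.0000]
J3: z=[0.6106, 0.5308, 0.5878] o=[0.4136, -0.1705, 0.5501] → [0.9381, -1.4484, 0.3334, 0.6106, 0.5308, 0.5878]
J4: z=[0.6106, 0.5308, 0.5878] o=[0.0773, 0.0536, 0.6972] → [0.9918, -1.1610, 0.0181, 0.6106, 0.5308, 0.5878]
J5: z=[-0.7914, 0.4357, 0.4287] o=[0.0616, -0.3463, 1.0745] → [0.4657, 0.8523, -0.0063, -0.7914, 0.4357, 0.4287]
J6: z=[-0.4795, -0.8775, 0.0065] o=[0.1614, -0.3958, 1.7522] → [-0.4882, 0.2635, -0.4431, -0.4795, -0.8775, 0.0065]
q̇ = J⁺·V = [-0.8640, 0.9700, 0.3500, -0.2150, 0.3300, -0.7820]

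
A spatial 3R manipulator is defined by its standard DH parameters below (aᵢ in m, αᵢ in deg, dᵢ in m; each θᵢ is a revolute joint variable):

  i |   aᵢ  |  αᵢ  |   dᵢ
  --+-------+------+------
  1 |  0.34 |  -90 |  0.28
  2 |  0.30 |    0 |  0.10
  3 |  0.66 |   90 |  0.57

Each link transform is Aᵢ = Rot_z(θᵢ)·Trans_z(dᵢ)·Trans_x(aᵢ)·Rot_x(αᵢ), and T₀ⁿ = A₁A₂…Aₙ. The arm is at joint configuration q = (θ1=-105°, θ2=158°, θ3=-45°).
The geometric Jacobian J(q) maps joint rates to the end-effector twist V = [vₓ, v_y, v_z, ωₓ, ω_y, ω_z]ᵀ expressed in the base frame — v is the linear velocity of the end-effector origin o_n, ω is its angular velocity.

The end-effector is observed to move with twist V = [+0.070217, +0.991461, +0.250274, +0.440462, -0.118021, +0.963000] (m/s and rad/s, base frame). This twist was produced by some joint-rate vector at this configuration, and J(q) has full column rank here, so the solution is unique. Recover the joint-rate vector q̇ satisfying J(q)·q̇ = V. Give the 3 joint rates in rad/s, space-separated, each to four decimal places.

0.9630 0.4770 -0.0210

o_n = [0.6979, 0.0159, -0.4399]
J₁: ẑ×o_n = [-0.0159, 0.6979, 0.0000], ω = ẑ
J2: z=[0.9659, -0.2588, 0.0000] o=[-0.0880, -0.3284, 0.2800] → [0.1863, 0.6954, 0.5360, 0.9659, -0.2588, 0.0000]
J3: z=[0.9659, -0.2588, 0.0000] o=[0.0806, -0.0856, 0.1676] → [0.1572, 0.5868, 0.2579, 0.9659, -0.2588, 0.0000]
q̇ = J⁺·V = [0.9630, 0.4770, -0.0210]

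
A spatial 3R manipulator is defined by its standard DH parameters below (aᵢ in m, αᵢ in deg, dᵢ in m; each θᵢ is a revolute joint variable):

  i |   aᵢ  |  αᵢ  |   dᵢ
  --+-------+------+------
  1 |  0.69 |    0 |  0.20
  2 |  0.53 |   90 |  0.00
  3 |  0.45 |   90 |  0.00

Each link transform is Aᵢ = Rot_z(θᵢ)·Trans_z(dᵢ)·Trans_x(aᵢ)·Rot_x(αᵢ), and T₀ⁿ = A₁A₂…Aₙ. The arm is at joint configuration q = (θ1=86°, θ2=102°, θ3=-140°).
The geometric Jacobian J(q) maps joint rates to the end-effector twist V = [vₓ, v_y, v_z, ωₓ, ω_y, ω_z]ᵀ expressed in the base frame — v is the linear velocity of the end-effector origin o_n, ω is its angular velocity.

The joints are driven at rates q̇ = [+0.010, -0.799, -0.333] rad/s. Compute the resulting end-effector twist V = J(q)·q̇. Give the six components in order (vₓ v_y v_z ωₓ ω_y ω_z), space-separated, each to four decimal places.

0.0682 0.1586 0.1148 0.0463 -0.3298 -0.7890

o_n = [-0.1353, 0.6625, -0.0893]
J₁: ẑ×o_n = [-0.6625, -0.1353, 0.0000], ω = ẑ
J2: z=[0.0000, 0.0000, 1.0000] o=[0.0481, 0.6883, 0.2000] → [0.0258, -0.1835, 0.0000, 0.0000, 0.0000, 1.0000]
J3: z=[-0.1392, 0.9903, 0.0000] o=[-0.4767, 0.6146, 0.2000] → [-0.2864, -0.0403, -0.3447, -0.1392, 0.9903, 0.0000]
V = J·q̇ = [0.0682, 0.1586, 0.1148, 0.0463, -0.3298, -0.7890]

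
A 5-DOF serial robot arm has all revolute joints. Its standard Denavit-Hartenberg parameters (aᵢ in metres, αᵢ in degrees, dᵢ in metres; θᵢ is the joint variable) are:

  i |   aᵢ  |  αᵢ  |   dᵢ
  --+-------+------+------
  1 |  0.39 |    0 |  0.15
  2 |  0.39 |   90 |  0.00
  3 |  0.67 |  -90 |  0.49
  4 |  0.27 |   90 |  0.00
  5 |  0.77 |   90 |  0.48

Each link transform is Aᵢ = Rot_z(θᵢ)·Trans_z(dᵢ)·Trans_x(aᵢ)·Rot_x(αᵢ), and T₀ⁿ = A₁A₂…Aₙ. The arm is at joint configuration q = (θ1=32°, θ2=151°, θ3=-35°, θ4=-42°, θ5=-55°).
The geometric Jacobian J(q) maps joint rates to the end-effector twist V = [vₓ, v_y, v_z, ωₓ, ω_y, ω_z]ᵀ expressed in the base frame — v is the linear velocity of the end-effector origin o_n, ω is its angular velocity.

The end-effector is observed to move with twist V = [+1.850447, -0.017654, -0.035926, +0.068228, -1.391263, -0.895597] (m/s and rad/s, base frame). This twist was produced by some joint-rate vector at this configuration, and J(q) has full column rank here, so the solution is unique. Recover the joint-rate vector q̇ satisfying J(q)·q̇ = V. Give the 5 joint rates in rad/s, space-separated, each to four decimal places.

o_n = [-0.4846, 1.4887, -0.8701]
J₁: ẑ×o_n = [-1.4887, -0.4846, 0.0000], ω = ẑ
J2: z=[0.0000, 0.0000, 1.0000] o=[0.3307, 0.2067, 0.1500] → [-1.2820, -0.8154, 0.0000, 0.0000, 0.0000, 1.0000]
J3: z=[-0.0523, 0.9986, 0.0000] o=[-0.0587, 0.1863, 0.1500] → [-1.0187, -0.0534, 0.3572, -0.0523, 0.9986, 0.0000]
J4: z=[-0.5728, -0.0300, 0.8192] o=[-0.6325, 0.6469, -0.2343] → [-0.6705, -0.2431, -0.4777, -0.5728, -0.0300, 0.8192]
J5: z=[0.5085, 0.7708, 0.3838] o=[-0.8060, 0.8187, -0.3494] → [-0.6585, 0.3881, 0.0929, 0.5085, 0.7708, 0.3838]
q̇ = J⁺·V = [0.0690, -0.1080, -0.8430, -0.6990, -0.7400]

0.0690 -0.1080 -0.8430 -0.6990 -0.7400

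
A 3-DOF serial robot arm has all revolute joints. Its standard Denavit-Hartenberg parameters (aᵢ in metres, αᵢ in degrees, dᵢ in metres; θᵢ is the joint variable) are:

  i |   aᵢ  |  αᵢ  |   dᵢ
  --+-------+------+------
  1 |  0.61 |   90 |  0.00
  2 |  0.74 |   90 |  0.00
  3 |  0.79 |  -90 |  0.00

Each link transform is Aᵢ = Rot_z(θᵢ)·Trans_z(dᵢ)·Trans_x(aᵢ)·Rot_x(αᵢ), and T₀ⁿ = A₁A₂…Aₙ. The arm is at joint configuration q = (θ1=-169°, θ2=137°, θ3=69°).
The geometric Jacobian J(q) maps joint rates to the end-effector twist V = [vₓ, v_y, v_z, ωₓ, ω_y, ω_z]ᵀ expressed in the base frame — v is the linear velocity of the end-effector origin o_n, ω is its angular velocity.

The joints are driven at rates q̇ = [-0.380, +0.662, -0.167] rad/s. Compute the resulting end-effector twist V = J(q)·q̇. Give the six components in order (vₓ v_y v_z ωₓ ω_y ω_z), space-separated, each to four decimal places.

o_n = [-0.0050, 0.7504, 0.6978]
J₁: ẑ×o_n = [-0.7504, -0.0050, 0.0000], ω = ẑ
J2: z=[-0.1908, 0.9816, 0.0000] o=[-0.5988, -0.1164, 0.0000] → [0.6849, 0.1331, -0.7483, -0.1908, 0.9816, 0.0000]
J3: z=[-0.6695, -0.1301, 0.7314] o=[-0.0675, -0.0131, 0.5047] → [-0.5835, 0.1750, -0.5030, -0.6695, -0.1301, 0.7314]
V = J·q̇ = [0.8360, 0.0608, -0.4113, -0.0145, 0.6716, -0.5021]

0.8360 0.0608 -0.4113 -0.0145 0.6716 -0.5021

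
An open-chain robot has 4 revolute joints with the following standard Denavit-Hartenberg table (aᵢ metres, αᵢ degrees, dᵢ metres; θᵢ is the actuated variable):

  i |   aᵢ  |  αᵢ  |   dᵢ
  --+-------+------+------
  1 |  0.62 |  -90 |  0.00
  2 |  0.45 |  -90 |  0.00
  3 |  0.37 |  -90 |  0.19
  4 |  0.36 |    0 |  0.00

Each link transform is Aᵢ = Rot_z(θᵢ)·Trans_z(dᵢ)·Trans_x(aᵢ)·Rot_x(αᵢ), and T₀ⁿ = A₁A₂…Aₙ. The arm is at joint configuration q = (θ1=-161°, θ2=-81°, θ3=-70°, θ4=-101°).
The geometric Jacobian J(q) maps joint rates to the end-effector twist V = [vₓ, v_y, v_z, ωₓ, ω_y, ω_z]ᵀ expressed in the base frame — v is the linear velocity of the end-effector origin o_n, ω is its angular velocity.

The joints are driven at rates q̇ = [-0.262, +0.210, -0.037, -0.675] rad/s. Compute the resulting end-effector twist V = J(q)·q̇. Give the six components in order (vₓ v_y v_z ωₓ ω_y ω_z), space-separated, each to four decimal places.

-0.2826 0.4802 -0.2145 0.2719 -0.3726 -0.8827

o_n = [-1.0833, -0.6725, 0.4612]
J₁: ẑ×o_n = [0.6725, -1.0833, 0.0000], ω = ẑ
J2: z=[0.3256, -0.9455, 0.0000] o=[-0.5862, -0.2019, 0.0000] → [-0.4361, -0.1502, -0.6232, 0.3256, -0.9455, 0.0000]
J3: z=[-0.9339, -0.3216, -0.1564] o=[-0.6528, -0.2248, 0.4445] → [-0.0754, 0.0830, 0.2797, -0.9339, -0.3216, -0.1564]
J4: z=[-0.2503, 0.2755, 0.9281] o=[-0.7357, -0.6211, 0.5397] → [0.0261, -0.3422, 0.1086, -0.2503, 0.2755, 0.9281]
V = J·q̇ = [-0.2826, 0.4802, -0.2145, 0.2719, -0.3726, -0.8827]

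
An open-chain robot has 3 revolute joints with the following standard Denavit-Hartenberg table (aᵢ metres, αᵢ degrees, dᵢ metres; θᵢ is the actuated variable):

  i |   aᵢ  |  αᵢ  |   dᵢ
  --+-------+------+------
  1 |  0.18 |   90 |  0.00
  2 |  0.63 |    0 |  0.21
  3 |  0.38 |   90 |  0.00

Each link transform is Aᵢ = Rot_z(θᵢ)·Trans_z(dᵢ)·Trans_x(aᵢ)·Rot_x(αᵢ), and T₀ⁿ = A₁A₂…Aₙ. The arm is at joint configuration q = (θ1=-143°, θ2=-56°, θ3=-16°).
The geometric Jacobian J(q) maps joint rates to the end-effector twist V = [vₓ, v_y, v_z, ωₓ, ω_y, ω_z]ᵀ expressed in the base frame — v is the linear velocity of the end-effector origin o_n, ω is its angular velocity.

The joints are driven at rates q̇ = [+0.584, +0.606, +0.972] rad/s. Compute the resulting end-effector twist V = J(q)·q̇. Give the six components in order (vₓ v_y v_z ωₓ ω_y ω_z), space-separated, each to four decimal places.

-0.5778 -0.9105 0.3988 -0.9497 1.2602 0.5840

o_n = [-0.6453, -0.2233, -0.8837]
J₁: ẑ×o_n = [0.2233, -0.6453, 0.0000], ω = ẑ
J2: z=[-0.6018, 0.7986, 0.0000] o=[-0.1438, -0.1083, 0.0000] → [-0.7058, -0.5318, 0.4697, -0.6018, 0.7986, 0.0000]
J3: z=[-0.6018, 0.7986, 0.0000] o=[-0.5515, -0.1526, -0.5223] → [-0.2886, -0.2175, 0.1174, -0.6018, 0.7986, 0.0000]
V = J·q̇ = [-0.5778, -0.9105, 0.3988, -0.9497, 1.2602, 0.5840]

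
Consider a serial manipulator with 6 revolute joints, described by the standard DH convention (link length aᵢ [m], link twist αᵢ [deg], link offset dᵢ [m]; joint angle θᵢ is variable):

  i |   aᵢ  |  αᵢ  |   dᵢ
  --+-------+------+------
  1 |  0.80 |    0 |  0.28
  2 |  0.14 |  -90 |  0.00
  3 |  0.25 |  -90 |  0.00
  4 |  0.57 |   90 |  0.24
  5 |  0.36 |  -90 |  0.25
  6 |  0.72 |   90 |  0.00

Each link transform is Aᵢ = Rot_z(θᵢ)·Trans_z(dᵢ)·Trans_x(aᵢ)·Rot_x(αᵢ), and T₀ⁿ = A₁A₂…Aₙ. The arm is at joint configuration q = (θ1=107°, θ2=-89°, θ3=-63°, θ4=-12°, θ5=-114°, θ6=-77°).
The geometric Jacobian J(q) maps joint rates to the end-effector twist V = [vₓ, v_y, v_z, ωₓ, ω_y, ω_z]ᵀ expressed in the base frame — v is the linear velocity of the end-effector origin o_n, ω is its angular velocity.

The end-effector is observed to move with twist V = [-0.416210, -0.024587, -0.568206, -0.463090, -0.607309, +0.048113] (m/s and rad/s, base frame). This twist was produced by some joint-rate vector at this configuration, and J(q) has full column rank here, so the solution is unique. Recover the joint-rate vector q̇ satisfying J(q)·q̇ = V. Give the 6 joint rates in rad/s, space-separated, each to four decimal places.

0.0780 -0.2790 -0.5560 -0.6890 0.1320 -0.0400

o_n = [-0.4385, 1.7554, 0.7457]
J₁: ẑ×o_n = [-1.7554, -0.4385, 0.0000], ω = ẑ
J2: z=[0.0000, 0.0000, 1.0000] o=[-0.2339, 0.7650, 0.2800] → [-0.9904, -0.2046, 0.0000, 0.0000, 0.0000, 1.0000]
J3: z=[-0.3090, 0.9511, 0.0000] o=[-0.1007, 0.8083, 0.2800] → [0.4430, 0.1439, 0.0285, -0.3090, 0.9511, 0.0000]
J4: z=[0.8474, 0.2753, -0.4540] o=[0.0072, 0.8434, 0.5028] → [0.4810, -0.0036, 0.8956, 0.8474, 0.2753, -0.4540]
J5: z=[-0.3920, 0.9011, -0.1853] o=[0.4147, 1.1004, 0.8906] → [-0.0092, 0.1013, 0.5120, -0.3920, 0.9011, -0.1853]
J6: z=[-0.0175, 0.1940, 0.9808] o=[-0.0145, 1.1861, 0.8659] → [-0.5818, -0.4180, 0.0723, -0.0175, 0.1940, 0.9808]
q̇ = J⁺·V = [0.0780, -0.2790, -0.5560, -0.6890, 0.1320, -0.0400]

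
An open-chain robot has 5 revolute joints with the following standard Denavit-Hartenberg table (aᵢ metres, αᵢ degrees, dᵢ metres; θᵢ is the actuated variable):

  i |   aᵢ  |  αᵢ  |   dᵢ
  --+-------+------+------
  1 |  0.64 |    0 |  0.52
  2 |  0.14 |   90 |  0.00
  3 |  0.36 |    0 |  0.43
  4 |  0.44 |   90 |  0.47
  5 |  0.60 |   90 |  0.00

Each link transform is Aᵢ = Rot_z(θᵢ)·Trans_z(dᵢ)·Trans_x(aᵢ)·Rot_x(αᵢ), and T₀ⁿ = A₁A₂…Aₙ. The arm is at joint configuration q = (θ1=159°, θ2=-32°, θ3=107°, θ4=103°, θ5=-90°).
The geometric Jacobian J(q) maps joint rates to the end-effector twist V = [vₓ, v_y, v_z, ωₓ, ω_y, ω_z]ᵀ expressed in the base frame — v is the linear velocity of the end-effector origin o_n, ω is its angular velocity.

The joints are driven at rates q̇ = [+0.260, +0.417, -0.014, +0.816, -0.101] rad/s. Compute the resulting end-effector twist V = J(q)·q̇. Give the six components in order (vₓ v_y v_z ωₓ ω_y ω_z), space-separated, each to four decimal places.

-0.1353 0.3346 -0.2738 0.6101 0.5230 0.5895

o_n = [-0.1495, 0.1333, 0.6443]
J₁: ẑ×o_n = [-0.1333, -0.1495, 0.0000], ω = ẑ
J2: z=[0.0000, 0.0000, 1.0000] o=[-0.5975, 0.2294, 0.5200] → [0.0960, 0.4480, -0.0000, 0.0000, 0.0000, 1.0000]
J3: z=[0.7986, 0.6018, 0.0000] o=[-0.6817, 0.3412, 0.5200] → [0.0748, -0.0992, -0.4863, 0.7986, 0.6018, 0.0000]
J4: z=[0.7986, 0.6018, 0.0000] o=[-0.2750, 0.5159, 0.8643] → [-0.1324, 0.1757, -0.3811, 0.7986, 0.6018, 0.0000]
J5: z=[0.3009, -0.3993, 0.8660] o=[0.3297, 0.4944, 0.6443] → [0.3127, -0.4150, -0.3000, 0.3009, -0.3993, 0.8660]
V = J·q̇ = [-0.1353, 0.3346, -0.2738, 0.6101, 0.5230, 0.5895]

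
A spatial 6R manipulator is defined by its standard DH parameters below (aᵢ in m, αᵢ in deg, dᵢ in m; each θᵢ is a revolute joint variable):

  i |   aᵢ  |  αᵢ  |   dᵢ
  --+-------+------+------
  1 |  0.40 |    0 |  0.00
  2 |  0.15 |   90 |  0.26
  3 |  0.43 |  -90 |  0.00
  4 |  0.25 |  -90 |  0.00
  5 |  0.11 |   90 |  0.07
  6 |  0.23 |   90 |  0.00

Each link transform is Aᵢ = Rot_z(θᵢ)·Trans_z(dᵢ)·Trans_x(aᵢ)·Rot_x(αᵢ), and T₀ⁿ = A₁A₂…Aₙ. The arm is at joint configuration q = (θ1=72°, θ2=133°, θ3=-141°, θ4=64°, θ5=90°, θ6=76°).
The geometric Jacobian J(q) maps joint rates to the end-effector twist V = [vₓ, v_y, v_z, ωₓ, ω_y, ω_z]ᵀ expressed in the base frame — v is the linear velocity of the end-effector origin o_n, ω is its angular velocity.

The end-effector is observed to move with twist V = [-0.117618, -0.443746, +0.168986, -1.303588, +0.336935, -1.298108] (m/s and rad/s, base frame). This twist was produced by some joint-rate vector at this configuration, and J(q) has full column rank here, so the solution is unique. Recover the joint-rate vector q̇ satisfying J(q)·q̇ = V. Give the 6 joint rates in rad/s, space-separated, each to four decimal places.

-0.9180 -0.7570 0.2610 0.3610 0.6780 -0.9930

o_n = [0.4259, 0.1316, 0.2150]
J₁: ẑ×o_n = [-0.1316, 0.4259, 0.0000], ω = ẑ
J2: z=[0.0000, 0.0000, 1.0000] o=[0.1236, 0.3804, 0.0000] → [0.2488, 0.3023, -0.0000, 0.0000, 0.0000, 1.0000]
J3: z=[-0.4226, 0.9063, 0.0000] o=[-0.0123, 0.3170, 0.2600] → [-0.0408, -0.0190, -0.3188, -0.4226, 0.9063, 0.0000]
J4: z=[-0.5704, -0.2660, -0.7771] o=[0.2905, 0.4583, -0.0106] → [-0.3138, 0.0235, 0.2223, -0.5704, -0.2660, -0.7771]
J5: z=[-0.4478, -0.6925, 0.5656] o=[0.4627, 0.2906, -0.0796] → [-0.1141, 0.1111, 0.0457, -0.4478, -0.6925, 0.5656]
J6: z=[0.6886, -0.6706, -0.2759] o=[0.4941, 0.2714, 0.0455] → [-0.1522, -0.0979, -0.1420, 0.6886, -0.6706, -0.2759]
q̇ = J⁺·V = [-0.9180, -0.7570, 0.2610, 0.3610, 0.6780, -0.9930]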